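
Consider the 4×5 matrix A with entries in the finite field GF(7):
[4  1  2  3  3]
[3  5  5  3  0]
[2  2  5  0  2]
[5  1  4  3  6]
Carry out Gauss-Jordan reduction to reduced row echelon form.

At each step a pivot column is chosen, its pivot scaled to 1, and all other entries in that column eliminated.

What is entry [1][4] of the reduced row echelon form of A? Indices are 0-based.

pivot(0,0)=4: scale R0 → (1, 2, 4, 6, 6)
  clear (1,0): R1 −= (3)R0 → (0, 6, 0, 6, 3)
  clear (2,0): R2 −= (2)R0 → (0, 5, 4, 2, 4)
  clear (3,0): R3 −= (5)R0 → (0, 5, 5, 1, 4)
pivot(1,1)=6: scale R1 → (0, 1, 0, 1, 4)
  clear (0,1): R0 −= (2)R1 → (1, 0, 4, 4, 5)
  clear (2,1): R2 −= (5)R1 → (0, 0, 4, 4, 5)
  clear (3,1): R3 −= (5)R1 → (0, 0, 5, 3, 5)
pivot(2,2)=4: scale R2 → (0, 0, 1, 1, 3)
  clear (0,2): R0 −= (4)R2 → (1, 0, 0, 0, 0)
  clear (3,2): R3 −= (5)R2 → (0, 0, 0, 5, 4)
pivot(3,3)=5: scale R3 → (0, 0, 0, 1, 5)
  clear (1,3): R1 −= (1)R3 → (0, 1, 0, 0, 6)
  clear (2,3): R2 −= (1)R3 → (0, 0, 1, 0, 5)

M[1][4] = 6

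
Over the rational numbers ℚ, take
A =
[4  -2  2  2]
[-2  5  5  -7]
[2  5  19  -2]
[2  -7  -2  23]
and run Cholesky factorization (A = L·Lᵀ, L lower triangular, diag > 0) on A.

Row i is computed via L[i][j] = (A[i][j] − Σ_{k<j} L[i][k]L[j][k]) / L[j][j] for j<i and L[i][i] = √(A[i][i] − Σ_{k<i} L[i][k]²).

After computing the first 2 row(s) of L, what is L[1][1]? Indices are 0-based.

L[1][1] = 2

Step 1: L[0][0] = √(4) = 2.
  L[1][0] = (-2) / L[0][0] = -1.
Step 2: L[1][1] = √(4) = 2.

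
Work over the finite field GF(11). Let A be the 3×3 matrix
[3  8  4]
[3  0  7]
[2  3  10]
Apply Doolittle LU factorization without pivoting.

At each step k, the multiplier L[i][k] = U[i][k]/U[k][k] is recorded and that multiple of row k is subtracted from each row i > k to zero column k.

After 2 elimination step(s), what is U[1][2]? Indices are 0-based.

Step 1: pivot at (0,0) is 3.
  row1 ← row1 − (1)·row0  ⇒  L[1][0]=1, U row1=(0, 3, 3)
  row2 ← row2 − (8)·row0  ⇒  L[2][0]=8, U row2=(0, 5, 0)
Step 2: pivot at (1,1) is 3.
  row2 ← row2 − (9)·row1  ⇒  L[2][1]=9, U row2=(0, 0, 6)

U[1][2] = 3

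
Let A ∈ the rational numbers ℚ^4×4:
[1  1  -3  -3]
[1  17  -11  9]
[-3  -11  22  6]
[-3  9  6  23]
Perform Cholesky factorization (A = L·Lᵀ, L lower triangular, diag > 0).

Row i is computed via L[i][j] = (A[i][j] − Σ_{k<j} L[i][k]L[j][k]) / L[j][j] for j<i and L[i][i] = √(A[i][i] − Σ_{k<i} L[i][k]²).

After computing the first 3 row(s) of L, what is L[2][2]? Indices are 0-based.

Step 1: L[0][0] = √(1) = 1.
  L[1][0] = (1) / L[0][0] = 1.
Step 2: L[1][1] = √(16) = 4.
  L[2][0] = (-3) / L[0][0] = -3.
  L[2][1] = (-8) / L[1][1] = -2.
Step 3: L[2][2] = √(9) = 3.

L[2][2] = 3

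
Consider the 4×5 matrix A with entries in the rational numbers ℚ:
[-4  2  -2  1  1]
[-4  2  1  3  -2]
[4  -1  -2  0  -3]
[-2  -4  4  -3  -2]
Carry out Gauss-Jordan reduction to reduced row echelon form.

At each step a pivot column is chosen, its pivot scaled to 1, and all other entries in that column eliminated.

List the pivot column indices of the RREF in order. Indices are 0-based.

pivot columns: 0, 1, 2, 3

pivot(0,0)=-4: scale R0 → (1, -1/2, 1/2, -1/4, -1/4)
  clear (1,0): R1 −= (-4)R0 → (0, 0, 3, 2, -3)
  clear (2,0): R2 −= (4)R0 → (0, 1, -4, 1, -2)
  clear (3,0): R3 −= (-2)R0 → (0, -5, 5, -7/2, -5/2)
pivot(1,1): swap R1↔R2
pivot(1,1)=1: scale R1 → (0, 1, -4, 1, -2)
  clear (0,1): R0 −= (-1/2)R1 → (1, 0, -3/2, 1/4, -5/4)
  clear (3,1): R3 −= (-5)R1 → (0, 0, -15, 3/2, -25/2)
pivot(2,2)=3: scale R2 → (0, 0, 1, 2/3, -1)
  clear (0,2): R0 −= (-3/2)R2 → (1, 0, 0, 5/4, -11/4)
  clear (1,2): R1 −= (-4)R2 → (0, 1, 0, 11/3, -6)
  clear (3,2): R3 −= (-15)R2 → (0, 0, 0, 23/2, -55/2)
pivot(3,3)=23/2: scale R3 → (0, 0, 0, 1, -55/23)
  clear (0,3): R0 −= (5/4)R3 → (1, 0, 0, 0, 11/46)
  clear (1,3): R1 −= (11/3)R3 → (0, 1, 0, 0, 191/69)
  clear (2,3): R2 −= (2/3)R3 → (0, 0, 1, 0, 41/69)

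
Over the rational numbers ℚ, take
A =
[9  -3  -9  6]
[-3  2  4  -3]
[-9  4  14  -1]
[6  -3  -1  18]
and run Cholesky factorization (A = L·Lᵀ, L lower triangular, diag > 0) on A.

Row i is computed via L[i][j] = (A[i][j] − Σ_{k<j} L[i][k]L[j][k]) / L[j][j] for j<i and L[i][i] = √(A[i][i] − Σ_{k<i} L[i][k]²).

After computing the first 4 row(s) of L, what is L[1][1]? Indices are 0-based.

L[1][1] = 1

Step 1: L[0][0] = √(9) = 3.
  L[1][0] = (-3) / L[0][0] = -1.
Step 2: L[1][1] = √(1) = 1.
  L[2][0] = (-9) / L[0][0] = -3.
  L[2][1] = (1) / L[1][1] = 1.
Step 3: L[2][2] = √(4) = 2.
  L[3][0] = (6) / L[0][0] = 2.
  L[3][1] = (-1) / L[1][1] = -1.
  L[3][2] = (6) / L[2][2] = 3.
Step 4: L[3][3] = √(4) = 2.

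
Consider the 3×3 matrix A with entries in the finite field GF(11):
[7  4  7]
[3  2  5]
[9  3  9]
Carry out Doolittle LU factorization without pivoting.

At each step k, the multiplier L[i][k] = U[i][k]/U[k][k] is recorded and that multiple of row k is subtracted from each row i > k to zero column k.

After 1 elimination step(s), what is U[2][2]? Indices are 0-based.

[col 0] pivot 7
  R1 -= 2*R0 → (0, 5, 2)  (L[1][0] := 2)
  R2 -= 6*R0 → (0, 1, 0)  (L[2][0] := 6)

U[2][2] = 0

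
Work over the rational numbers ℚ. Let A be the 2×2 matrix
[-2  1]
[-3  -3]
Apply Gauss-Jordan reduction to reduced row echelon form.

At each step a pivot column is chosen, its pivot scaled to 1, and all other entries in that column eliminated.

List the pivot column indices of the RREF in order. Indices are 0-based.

[1] R0 /= -2  ⇒  (1, -1/2)
     R1 -= -3·R0  ⇒  (0, -9/2)
[2] R1 /= -9/2  ⇒  (0, 1)
     R0 -= -1/2·R1  ⇒  (1, 0)

pivot columns: 0, 1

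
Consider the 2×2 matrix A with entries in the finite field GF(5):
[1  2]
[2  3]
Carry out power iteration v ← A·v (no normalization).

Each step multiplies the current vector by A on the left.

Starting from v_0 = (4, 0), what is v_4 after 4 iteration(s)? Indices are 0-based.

v_0 = (4, 0).
v_1 = A·v_0 = (4, 3).
v_2 = A·v_1 = (0, 2).
v_3 = A·v_2 = (4, 1).
v_4 = A·v_3 = (1, 1).

v_4 = (1, 1)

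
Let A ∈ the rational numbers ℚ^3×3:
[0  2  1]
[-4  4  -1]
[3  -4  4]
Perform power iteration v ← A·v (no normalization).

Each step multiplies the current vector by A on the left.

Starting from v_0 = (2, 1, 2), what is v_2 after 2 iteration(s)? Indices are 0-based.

v_2 = (-2, -50, 76)

v_0 = (2, 1, 2).
v_1 = A·v_0 = (4, -6, 10).
v_2 = A·v_1 = (-2, -50, 76).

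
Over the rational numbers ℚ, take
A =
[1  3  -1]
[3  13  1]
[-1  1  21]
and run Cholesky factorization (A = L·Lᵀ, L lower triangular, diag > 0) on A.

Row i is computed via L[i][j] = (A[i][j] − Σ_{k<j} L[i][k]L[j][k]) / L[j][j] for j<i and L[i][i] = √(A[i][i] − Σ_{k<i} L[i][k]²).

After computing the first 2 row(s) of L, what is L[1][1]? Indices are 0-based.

Step 1: L[0][0] = √(1) = 1.
  L[1][0] = (3) / L[0][0] = 3.
Step 2: L[1][1] = √(4) = 2.

L[1][1] = 2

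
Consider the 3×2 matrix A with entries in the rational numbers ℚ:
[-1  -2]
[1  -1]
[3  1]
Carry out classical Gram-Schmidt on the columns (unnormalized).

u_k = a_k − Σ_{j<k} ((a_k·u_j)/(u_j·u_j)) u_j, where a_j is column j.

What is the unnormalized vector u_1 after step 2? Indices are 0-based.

u_1 = (-18/11, -15/11, -1/11)

Step 1: u_0 = a_0 = (-1, 1, 3).
Step 2: u_1 = a_1 − (4/11)·u_0 = (-18/11, -15/11, -1/11).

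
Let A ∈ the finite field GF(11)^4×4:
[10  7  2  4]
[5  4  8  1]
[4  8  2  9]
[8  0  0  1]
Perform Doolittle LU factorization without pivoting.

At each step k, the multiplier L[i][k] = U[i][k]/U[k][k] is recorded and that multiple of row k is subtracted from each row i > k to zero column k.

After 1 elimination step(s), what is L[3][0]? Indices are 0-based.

k=0: U[0][0]=10
  eliminate (1,0): mult=6, new row 1: (0, 6, 7, 10); set L[1][0]=6
  eliminate (2,0): mult=7, new row 2: (0, 3, 10, 3); set L[2][0]=7
  eliminate (3,0): mult=3, new row 3: (0, 1, 5, 0); set L[3][0]=3

L[3][0] = 3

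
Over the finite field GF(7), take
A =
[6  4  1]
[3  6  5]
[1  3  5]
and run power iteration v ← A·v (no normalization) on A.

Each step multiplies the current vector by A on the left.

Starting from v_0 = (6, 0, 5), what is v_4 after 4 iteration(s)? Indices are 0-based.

v_4 = (3, 5, 4)

v_0 = (6, 0, 5).
v_1 = A·v_0 = (6, 1, 3).
v_2 = A·v_1 = (1, 4, 3).
v_3 = A·v_2 = (4, 0, 0).
v_4 = A·v_3 = (3, 5, 4).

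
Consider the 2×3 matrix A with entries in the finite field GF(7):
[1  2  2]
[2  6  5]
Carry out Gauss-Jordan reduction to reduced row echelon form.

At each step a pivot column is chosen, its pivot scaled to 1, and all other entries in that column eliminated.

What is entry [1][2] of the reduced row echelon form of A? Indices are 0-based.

pivot(0,0)=1: scale R0 → (1, 2, 2)
  clear (1,0): R1 −= (2)R0 → (0, 2, 1)
pivot(1,1)=2: scale R1 → (0, 1, 4)
  clear (0,1): R0 −= (2)R1 → (1, 0, 1)

M[1][2] = 4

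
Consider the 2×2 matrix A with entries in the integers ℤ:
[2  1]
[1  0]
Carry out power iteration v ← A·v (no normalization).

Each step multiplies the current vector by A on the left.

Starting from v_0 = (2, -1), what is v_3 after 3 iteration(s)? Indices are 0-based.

v_0 = (2, -1).
v_1 = A·v_0 = (3, 2).
v_2 = A·v_1 = (8, 3).
v_3 = A·v_2 = (19, 8).

v_3 = (19, 8)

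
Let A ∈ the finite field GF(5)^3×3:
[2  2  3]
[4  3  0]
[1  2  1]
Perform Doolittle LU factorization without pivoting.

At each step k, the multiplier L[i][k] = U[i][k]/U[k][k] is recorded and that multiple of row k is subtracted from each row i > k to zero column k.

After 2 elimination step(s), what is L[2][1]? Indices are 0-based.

L[2][1] = 4

[col 0] pivot 2
  R1 -= 2*R0 → (0, 4, 4)  (L[1][0] := 2)
  R2 -= 3*R0 → (0, 1, 2)  (L[2][0] := 3)
[col 1] pivot 4
  R2 -= 4*R1 → (0, 0, 1)  (L[2][1] := 4)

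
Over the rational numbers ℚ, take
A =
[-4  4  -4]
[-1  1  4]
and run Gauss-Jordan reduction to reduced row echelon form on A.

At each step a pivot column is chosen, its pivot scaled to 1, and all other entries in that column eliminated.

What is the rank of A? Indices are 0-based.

pivot(0,0)=-4: scale R0 → (1, -1, 1)
  clear (1,0): R1 −= (-1)R0 → (0, 0, 5)
col 1: no nonzero at/below row 1; advance.
pivot(1,2)=5: scale R1 → (0, 0, 1)
  clear (0,2): R0 −= (1)R1 → (1, -1, 0)

rank = 2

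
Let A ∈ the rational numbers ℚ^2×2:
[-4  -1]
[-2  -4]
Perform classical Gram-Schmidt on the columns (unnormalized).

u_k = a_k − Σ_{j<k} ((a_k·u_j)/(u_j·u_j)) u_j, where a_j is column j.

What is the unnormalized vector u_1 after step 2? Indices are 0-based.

u_1 = (7/5, -14/5)

Step 1: u_0 = a_0 = (-4, -2).
Step 2: u_1 = a_1 − (3/5)·u_0 = (7/5, -14/5).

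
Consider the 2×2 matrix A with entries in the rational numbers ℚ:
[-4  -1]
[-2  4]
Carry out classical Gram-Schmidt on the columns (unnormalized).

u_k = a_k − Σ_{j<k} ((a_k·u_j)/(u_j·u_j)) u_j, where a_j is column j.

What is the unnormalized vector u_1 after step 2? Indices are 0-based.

u_1 = (-9/5, 18/5)

Step 1: u_0 = a_0 = (-4, -2).
Step 2: u_1 = a_1 − (-1/5)·u_0 = (-9/5, 18/5).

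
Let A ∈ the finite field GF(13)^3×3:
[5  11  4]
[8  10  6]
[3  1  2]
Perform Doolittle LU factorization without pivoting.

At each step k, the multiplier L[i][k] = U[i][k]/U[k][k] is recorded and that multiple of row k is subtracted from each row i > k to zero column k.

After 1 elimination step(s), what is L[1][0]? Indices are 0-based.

Step 1: pivot at (0,0) is 5.
  row1 ← row1 − (12)·row0  ⇒  L[1][0]=12, U row1=(0, 8, 10)
  row2 ← row2 − (11)·row0  ⇒  L[2][0]=11, U row2=(0, 10, 10)

L[1][0] = 12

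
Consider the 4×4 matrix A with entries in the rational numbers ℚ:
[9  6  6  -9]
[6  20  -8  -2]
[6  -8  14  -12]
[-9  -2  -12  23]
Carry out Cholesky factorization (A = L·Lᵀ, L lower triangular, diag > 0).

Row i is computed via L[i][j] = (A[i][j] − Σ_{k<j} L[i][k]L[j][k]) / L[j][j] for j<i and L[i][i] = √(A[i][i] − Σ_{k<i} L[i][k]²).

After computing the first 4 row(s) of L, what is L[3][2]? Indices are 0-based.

L[3][2] = -3

Step 1: L[0][0] = √(9) = 3.
  L[1][0] = (6) / L[0][0] = 2.
Step 2: L[1][1] = √(16) = 4.
  L[2][0] = (6) / L[0][0] = 2.
  L[2][1] = (-12) / L[1][1] = -3.
Step 3: L[2][2] = √(1) = 1.
  L[3][0] = (-9) / L[0][0] = -3.
  L[3][1] = (4) / L[1][1] = 1.
  L[3][2] = (-3) / L[2][2] = -3.
Step 4: L[3][3] = √(4) = 2.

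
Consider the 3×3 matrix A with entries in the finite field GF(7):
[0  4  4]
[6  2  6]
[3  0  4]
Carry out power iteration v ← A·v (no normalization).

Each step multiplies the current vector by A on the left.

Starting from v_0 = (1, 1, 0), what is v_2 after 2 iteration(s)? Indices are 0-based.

v_2 = (2, 2, 3)

v_0 = (1, 1, 0).
v_1 = A·v_0 = (4, 1, 3).
v_2 = A·v_1 = (2, 2, 3).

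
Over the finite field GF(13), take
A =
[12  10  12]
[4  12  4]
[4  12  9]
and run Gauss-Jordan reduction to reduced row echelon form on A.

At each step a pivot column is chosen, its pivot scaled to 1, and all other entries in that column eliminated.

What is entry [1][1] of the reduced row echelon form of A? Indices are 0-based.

step 1: normalize row 0 (÷12) = (1, 3, 1)
  row 1: subtract 4×row0 = (0, 0, 0)
  row 2: subtract 4×row0 = (0, 0, 5)
skip col 1 (zero from row 1)
step 2: exchange rows 1,2
step 2: normalize row 1 (÷5) = (0, 0, 1)
  row 0: subtract 1×row1 = (1, 3, 0)

M[1][1] = 0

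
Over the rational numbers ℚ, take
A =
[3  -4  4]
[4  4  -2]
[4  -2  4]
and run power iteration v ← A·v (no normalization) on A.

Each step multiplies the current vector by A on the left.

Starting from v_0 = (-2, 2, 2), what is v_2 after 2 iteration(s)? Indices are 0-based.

v_0 = (-2, 2, 2).
v_1 = A·v_0 = (-6, -4, -4).
v_2 = A·v_1 = (-18, -32, -32).

v_2 = (-18, -32, -32)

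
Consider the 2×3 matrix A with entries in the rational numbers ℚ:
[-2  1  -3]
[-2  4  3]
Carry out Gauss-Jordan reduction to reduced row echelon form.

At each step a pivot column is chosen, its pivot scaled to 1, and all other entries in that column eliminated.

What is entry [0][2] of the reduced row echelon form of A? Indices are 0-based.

step 1: normalize row 0 (÷-2) = (1, -1/2, 3/2)
  row 1: subtract -2×row0 = (0, 3, 6)
step 2: normalize row 1 (÷3) = (0, 1, 2)
  row 0: subtract -1/2×row1 = (1, 0, 5/2)

M[0][2] = 5/2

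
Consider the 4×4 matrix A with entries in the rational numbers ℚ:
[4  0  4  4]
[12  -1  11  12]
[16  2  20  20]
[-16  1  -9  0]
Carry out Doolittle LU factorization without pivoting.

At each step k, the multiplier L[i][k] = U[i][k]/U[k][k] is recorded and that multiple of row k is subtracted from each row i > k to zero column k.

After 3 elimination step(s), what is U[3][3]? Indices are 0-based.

U[3][3] = 4

k=0: U[0][0]=4
  eliminate (1,0): mult=3, new row 1: (0, -1, -1, 0); set L[1][0]=3
  eliminate (2,0): mult=4, new row 2: (0, 2, 4, 4); set L[2][0]=4
  eliminate (3,0): mult=-4, new row 3: (0, 1, 7, 16); set L[3][0]=-4
k=1: U[1][1]=-1
  eliminate (2,1): mult=-2, new row 2: (0, 0, 2, 4); set L[2][1]=-2
  eliminate (3,1): mult=-1, new row 3: (0, 0, 6, 16); set L[3][1]=-1
k=2: U[2][2]=2
  eliminate (3,2): mult=3, new row 3: (0, 0, 0, 4); set L[3][2]=3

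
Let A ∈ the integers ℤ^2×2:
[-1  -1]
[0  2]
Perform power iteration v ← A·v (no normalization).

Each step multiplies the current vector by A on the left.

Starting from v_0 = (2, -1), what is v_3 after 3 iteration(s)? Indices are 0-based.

v_0 = (2, -1).
v_1 = A·v_0 = (-1, -2).
v_2 = A·v_1 = (3, -4).
v_3 = A·v_2 = (1, -8).

v_3 = (1, -8)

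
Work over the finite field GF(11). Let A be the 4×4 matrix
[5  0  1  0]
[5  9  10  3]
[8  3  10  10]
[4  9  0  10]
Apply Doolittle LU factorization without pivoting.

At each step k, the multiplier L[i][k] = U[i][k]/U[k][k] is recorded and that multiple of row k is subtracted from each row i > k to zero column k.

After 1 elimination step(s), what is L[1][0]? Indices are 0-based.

L[1][0] = 1

[col 0] pivot 5
  R1 -= 1*R0 → (0, 9, 9, 3)  (L[1][0] := 1)
  R2 -= 6*R0 → (0, 3, 4, 10)  (L[2][0] := 6)
  R3 -= 3*R0 → (0, 9, 8, 10)  (L[3][0] := 3)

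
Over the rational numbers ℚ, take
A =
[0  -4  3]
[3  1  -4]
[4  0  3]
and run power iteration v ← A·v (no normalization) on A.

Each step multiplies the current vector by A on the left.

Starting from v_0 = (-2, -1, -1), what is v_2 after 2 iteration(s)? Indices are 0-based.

v_2 = (-21, 44, -29)

v_0 = (-2, -1, -1).
v_1 = A·v_0 = (1, -3, -11).
v_2 = A·v_1 = (-21, 44, -29).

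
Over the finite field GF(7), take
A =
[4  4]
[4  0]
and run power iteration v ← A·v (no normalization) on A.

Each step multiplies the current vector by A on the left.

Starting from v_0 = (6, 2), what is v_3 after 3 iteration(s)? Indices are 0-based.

v_0 = (6, 2).
v_1 = A·v_0 = (4, 3).
v_2 = A·v_1 = (0, 2).
v_3 = A·v_2 = (1, 0).

v_3 = (1, 0)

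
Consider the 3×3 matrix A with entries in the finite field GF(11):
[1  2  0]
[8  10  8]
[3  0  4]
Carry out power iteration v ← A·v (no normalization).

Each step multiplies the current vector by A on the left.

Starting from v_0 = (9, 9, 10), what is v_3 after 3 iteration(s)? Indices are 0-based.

v_3 = (2, 1, 3)

v_0 = (9, 9, 10).
v_1 = A·v_0 = (5, 0, 1).
v_2 = A·v_1 = (5, 4, 8).
v_3 = A·v_2 = (2, 1, 3).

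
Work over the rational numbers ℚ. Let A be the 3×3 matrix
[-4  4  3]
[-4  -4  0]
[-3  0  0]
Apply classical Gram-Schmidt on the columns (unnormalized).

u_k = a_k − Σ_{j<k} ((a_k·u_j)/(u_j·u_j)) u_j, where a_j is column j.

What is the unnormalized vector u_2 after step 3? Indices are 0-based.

Step 1: u_0 = a_0 = (-4, -4, -3).
Step 2: u_1 = a_1 − (0)·u_0 = (4, -4, 0).
Step 3: u_2 = a_2 − (-12/41)·u_0 − (3/8)·u_1 = (27/82, 27/82, -36/41).

u_2 = (27/82, 27/82, -36/41)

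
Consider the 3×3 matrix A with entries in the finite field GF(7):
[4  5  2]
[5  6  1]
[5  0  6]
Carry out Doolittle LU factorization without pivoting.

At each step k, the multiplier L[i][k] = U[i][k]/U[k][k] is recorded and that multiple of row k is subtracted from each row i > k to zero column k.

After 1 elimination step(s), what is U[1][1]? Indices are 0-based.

U[1][1] = 5

[col 0] pivot 4
  R1 -= 3*R0 → (0, 5, 2)  (L[1][0] := 3)
  R2 -= 3*R0 → (0, 6, 0)  (L[2][0] := 3)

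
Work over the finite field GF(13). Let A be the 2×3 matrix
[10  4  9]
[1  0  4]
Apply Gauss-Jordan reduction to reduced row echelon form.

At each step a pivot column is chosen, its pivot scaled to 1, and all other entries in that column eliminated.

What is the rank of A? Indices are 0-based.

rank = 2

pivot(0,0)=10: scale R0 → (1, 3, 10)
  clear (1,0): R1 −= (1)R0 → (0, 10, 7)
pivot(1,1)=10: scale R1 → (0, 1, 2)
  clear (0,1): R0 −= (3)R1 → (1, 0, 4)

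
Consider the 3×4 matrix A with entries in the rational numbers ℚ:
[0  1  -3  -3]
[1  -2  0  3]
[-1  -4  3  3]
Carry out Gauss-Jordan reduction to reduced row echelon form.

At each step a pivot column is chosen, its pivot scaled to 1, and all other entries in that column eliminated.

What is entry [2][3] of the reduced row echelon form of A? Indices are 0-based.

step 1: exchange rows 0,1
step 1: normalize row 0 (÷1) = (1, -2, 0, 3)
  row 2: subtract -1×row0 = (0, -6, 3, 6)
step 2: normalize row 1 (÷1) = (0, 1, -3, -3)
  row 0: subtract -2×row1 = (1, 0, -6, -3)
  row 2: subtract -6×row1 = (0, 0, -15, -12)
step 3: normalize row 2 (÷-15) = (0, 0, 1, 4/5)
  row 0: subtract -6×row2 = (1, 0, 0, 9/5)
  row 1: subtract -3×row2 = (0, 1, 0, -3/5)

M[2][3] = 4/5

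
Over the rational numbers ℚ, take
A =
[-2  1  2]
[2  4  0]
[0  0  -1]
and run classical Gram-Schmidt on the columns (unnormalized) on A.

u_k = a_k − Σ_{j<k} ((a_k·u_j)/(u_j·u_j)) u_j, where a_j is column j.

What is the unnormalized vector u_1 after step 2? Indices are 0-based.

Step 1: u_0 = a_0 = (-2, 2, 0).
Step 2: u_1 = a_1 − (3/4)·u_0 = (5/2, 5/2, 0).

u_1 = (5/2, 5/2, 0)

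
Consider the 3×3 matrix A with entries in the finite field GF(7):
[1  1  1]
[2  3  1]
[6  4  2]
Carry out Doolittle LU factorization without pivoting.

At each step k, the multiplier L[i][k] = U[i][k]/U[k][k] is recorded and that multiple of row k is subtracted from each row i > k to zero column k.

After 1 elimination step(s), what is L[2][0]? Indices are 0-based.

L[2][0] = 6

[col 0] pivot 1
  R1 -= 2*R0 → (0, 1, 6)  (L[1][0] := 2)
  R2 -= 6*R0 → (0, 5, 3)  (L[2][0] := 6)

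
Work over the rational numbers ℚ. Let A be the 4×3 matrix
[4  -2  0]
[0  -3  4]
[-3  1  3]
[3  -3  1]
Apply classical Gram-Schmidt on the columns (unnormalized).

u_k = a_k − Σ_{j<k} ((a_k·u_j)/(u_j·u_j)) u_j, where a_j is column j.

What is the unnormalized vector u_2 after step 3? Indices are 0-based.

u_2 = (228/191, -28/191, 270/191, -34/191)

Step 1: u_0 = a_0 = (4, 0, -3, 3).
Step 2: u_1 = a_1 − (-10/17)·u_0 = (6/17, -3, -13/17, -21/17).
Step 3: u_2 = a_2 − (-3/17)·u_0 − (-264/191)·u_1 = (228/191, -28/191, 270/191, -34/191).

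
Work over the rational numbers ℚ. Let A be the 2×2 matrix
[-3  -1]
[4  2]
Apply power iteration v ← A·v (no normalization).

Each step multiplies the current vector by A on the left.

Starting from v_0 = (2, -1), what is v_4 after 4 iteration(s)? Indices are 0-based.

v_0 = (2, -1).
v_1 = A·v_0 = (-5, 6).
v_2 = A·v_1 = (9, -8).
v_3 = A·v_2 = (-19, 20).
v_4 = A·v_3 = (37, -36).

v_4 = (37, -36)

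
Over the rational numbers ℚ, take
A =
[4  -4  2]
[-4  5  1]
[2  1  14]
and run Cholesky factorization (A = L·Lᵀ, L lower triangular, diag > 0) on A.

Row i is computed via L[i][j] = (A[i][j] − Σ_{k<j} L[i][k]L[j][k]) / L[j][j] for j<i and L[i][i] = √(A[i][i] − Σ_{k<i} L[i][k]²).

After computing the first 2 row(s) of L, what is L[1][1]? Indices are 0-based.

L[1][1] = 1

Step 1: L[0][0] = √(4) = 2.
  L[1][0] = (-4) / L[0][0] = -2.
Step 2: L[1][1] = √(1) = 1.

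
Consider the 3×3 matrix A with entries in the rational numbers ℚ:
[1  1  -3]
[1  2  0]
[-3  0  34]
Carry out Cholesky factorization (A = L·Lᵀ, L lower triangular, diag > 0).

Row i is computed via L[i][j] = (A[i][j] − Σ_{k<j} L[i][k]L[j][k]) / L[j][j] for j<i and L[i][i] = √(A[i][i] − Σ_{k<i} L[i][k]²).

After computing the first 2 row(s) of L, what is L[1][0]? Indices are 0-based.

Step 1: L[0][0] = √(1) = 1.
  L[1][0] = (1) / L[0][0] = 1.
Step 2: L[1][1] = √(1) = 1.

L[1][0] = 1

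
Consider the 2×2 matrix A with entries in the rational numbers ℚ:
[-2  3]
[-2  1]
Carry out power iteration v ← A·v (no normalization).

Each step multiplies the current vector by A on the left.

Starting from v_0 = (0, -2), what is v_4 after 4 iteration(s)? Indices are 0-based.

v_0 = (0, -2).
v_1 = A·v_0 = (-6, -2).
v_2 = A·v_1 = (6, 10).
v_3 = A·v_2 = (18, -2).
v_4 = A·v_3 = (-42, -38).

v_4 = (-42, -38)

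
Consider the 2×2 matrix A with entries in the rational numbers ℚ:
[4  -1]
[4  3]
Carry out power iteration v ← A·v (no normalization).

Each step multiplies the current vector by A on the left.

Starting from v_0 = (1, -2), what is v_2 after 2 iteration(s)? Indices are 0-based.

v_0 = (1, -2).
v_1 = A·v_0 = (6, -2).
v_2 = A·v_1 = (26, 18).

v_2 = (26, 18)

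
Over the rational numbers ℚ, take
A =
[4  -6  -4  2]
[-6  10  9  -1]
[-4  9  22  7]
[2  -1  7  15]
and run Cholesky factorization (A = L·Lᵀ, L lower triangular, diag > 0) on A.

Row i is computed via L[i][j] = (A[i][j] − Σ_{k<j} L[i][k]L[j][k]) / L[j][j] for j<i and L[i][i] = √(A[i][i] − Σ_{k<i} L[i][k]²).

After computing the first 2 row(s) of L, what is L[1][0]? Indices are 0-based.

L[1][0] = -3

Step 1: L[0][0] = √(4) = 2.
  L[1][0] = (-6) / L[0][0] = -3.
Step 2: L[1][1] = √(1) = 1.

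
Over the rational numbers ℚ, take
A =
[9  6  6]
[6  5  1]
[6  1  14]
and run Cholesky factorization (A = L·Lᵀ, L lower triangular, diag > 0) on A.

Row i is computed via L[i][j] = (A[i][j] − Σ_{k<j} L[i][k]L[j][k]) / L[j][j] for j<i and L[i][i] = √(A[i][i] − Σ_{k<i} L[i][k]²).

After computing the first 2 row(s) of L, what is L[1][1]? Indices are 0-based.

Step 1: L[0][0] = √(9) = 3.
  L[1][0] = (6) / L[0][0] = 2.
Step 2: L[1][1] = √(1) = 1.

L[1][1] = 1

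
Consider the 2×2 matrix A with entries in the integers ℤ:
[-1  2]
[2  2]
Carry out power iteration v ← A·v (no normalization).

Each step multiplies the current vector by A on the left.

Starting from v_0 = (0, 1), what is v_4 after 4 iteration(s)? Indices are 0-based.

v_4 = (26, 68)

v_0 = (0, 1).
v_1 = A·v_0 = (2, 2).
v_2 = A·v_1 = (2, 8).
v_3 = A·v_2 = (14, 20).
v_4 = A·v_3 = (26, 68).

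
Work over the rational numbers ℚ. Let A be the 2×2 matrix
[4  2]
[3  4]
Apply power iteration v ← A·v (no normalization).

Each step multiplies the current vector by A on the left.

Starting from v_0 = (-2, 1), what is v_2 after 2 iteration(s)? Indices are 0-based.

v_2 = (-28, -26)

v_0 = (-2, 1).
v_1 = A·v_0 = (-6, -2).
v_2 = A·v_1 = (-28, -26).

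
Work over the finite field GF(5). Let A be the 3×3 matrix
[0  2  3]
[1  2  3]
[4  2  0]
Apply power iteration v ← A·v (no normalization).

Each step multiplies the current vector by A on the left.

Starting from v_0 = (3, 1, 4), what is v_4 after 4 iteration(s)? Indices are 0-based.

v_0 = (3, 1, 4).
v_1 = A·v_0 = (4, 2, 4).
v_2 = A·v_1 = (1, 0, 0).
v_3 = A·v_2 = (0, 1, 4).
v_4 = A·v_3 = (4, 4, 2).

v_4 = (4, 4, 2)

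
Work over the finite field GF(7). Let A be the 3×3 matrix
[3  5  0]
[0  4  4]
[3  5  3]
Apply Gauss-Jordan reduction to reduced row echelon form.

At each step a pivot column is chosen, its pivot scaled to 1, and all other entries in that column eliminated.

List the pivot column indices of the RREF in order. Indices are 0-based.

step 1: normalize row 0 (÷3) = (1, 4, 0)
  row 2: subtract 3×row0 = (0, 0, 3)
step 2: normalize row 1 (÷4) = (0, 1, 1)
  row 0: subtract 4×row1 = (1, 0, 3)
step 3: normalize row 2 (÷3) = (0, 0, 1)
  row 0: subtract 3×row2 = (1, 0, 0)
  row 1: subtract 1×row2 = (0, 1, 0)

pivot columns: 0, 1, 2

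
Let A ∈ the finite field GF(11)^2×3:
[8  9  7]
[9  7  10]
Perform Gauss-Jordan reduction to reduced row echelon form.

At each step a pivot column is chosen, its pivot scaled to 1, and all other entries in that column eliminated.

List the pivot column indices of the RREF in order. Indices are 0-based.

pivot columns: 0, 1

step 1: normalize row 0 (÷8) = (1, 8, 5)
  row 1: subtract 9×row0 = (0, 1, 9)
step 2: normalize row 1 (÷1) = (0, 1, 9)
  row 0: subtract 8×row1 = (1, 0, 10)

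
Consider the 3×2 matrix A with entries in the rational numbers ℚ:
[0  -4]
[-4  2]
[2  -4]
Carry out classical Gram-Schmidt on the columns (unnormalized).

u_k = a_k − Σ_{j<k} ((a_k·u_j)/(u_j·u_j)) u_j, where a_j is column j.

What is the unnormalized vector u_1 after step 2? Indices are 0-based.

Step 1: u_0 = a_0 = (0, -4, 2).
Step 2: u_1 = a_1 − (-4/5)·u_0 = (-4, -6/5, -12/5).

u_1 = (-4, -6/5, -12/5)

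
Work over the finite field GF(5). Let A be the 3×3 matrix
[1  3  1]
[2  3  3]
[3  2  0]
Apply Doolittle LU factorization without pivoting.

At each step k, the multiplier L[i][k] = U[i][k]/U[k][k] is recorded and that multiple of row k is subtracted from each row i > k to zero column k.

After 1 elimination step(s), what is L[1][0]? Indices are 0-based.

[col 0] pivot 1
  R1 -= 2*R0 → (0, 2, 1)  (L[1][0] := 2)
  R2 -= 3*R0 → (0, 3, 2)  (L[2][0] := 3)

L[1][0] = 2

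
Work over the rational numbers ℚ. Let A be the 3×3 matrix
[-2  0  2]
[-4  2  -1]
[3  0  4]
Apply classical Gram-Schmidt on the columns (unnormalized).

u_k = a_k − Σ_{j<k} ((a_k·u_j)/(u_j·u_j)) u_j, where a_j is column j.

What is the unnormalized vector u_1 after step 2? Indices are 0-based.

u_1 = (-16/29, 26/29, 24/29)

Step 1: u_0 = a_0 = (-2, -4, 3).
Step 2: u_1 = a_1 − (-8/29)·u_0 = (-16/29, 26/29, 24/29).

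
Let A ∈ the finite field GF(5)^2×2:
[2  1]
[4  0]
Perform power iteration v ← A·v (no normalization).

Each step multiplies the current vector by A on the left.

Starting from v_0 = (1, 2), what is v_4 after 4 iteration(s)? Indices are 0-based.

v_0 = (1, 2).
v_1 = A·v_0 = (4, 4).
v_2 = A·v_1 = (2, 1).
v_3 = A·v_2 = (0, 3).
v_4 = A·v_3 = (3, 0).

v_4 = (3, 0)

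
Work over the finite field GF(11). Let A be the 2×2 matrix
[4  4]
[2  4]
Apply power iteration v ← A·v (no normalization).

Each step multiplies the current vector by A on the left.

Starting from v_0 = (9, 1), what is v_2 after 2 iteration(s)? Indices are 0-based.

v_0 = (9, 1).
v_1 = A·v_0 = (7, 0).
v_2 = A·v_1 = (6, 3).

v_2 = (6, 3)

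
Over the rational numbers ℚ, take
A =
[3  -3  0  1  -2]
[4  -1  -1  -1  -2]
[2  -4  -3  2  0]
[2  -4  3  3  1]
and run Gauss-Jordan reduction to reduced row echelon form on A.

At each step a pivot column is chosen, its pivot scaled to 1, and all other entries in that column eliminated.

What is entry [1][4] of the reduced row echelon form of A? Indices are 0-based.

pivot(0,0)=3: scale R0 → (1, -1, 0, 1/3, -2/3)
  clear (1,0): R1 −= (4)R0 → (0, 3, -1, -7/3, 2/3)
  clear (2,0): R2 −= (2)R0 → (0, -2, -3, 4/3, 4/3)
  clear (3,0): R3 −= (2)R0 → (0, -2, 3, 7/3, 7/3)
pivot(1,1)=3: scale R1 → (0, 1, -1/3, -7/9, 2/9)
  clear (0,1): R0 −= (-1)R1 → (1, 0, -1/3, -4/9, -4/9)
  clear (2,1): R2 −= (-2)R1 → (0, 0, -11/3, -2/9, 16/9)
  clear (3,1): R3 −= (-2)R1 → (0, 0, 7/3, 7/9, 25/9)
pivot(2,2)=-11/3: scale R2 → (0, 0, 1, 2/33, -16/33)
  clear (0,2): R0 −= (-1/3)R2 → (1, 0, 0, -14/33, -20/33)
  clear (1,2): R1 −= (-1/3)R2 → (0, 1, 0, -25/33, 2/33)
  clear (3,2): R3 −= (7/3)R2 → (0, 0, 0, 7/11, 43/11)
pivot(3,3)=7/11: scale R3 → (0, 0, 0, 1, 43/7)
  clear (0,3): R0 −= (-14/33)R3 → (1, 0, 0, 0, 2)
  clear (1,3): R1 −= (-25/33)R3 → (0, 1, 0, 0, 33/7)
  clear (2,3): R2 −= (2/33)R3 → (0, 0, 1, 0, -6/7)

M[1][4] = 33/7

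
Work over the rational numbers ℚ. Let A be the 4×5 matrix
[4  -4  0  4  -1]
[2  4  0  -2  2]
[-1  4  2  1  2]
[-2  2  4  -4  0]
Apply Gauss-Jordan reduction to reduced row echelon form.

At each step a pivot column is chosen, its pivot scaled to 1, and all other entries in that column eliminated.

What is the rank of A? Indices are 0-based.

rank = 4

pivot(0,0)=4: scale R0 → (1, -1, 0, 1, -1/4)
  clear (1,0): R1 −= (2)R0 → (0, 6, 0, -4, 5/2)
  clear (2,0): R2 −= (-1)R0 → (0, 3, 2, 2, 7/4)
  clear (3,0): R3 −= (-2)R0 → (0, 0, 4, -2, -1/2)
pivot(1,1)=6: scale R1 → (0, 1, 0, -2/3, 5/12)
  clear (0,1): R0 −= (-1)R1 → (1, 0, 0, 1/3, 1/6)
  clear (2,1): R2 −= (3)R1 → (0, 0, 2, 4, 1/2)
pivot(2,2)=2: scale R2 → (0, 0, 1, 2, 1/4)
  clear (3,2): R3 −= (4)R2 → (0, 0, 0, -10, -3/2)
pivot(3,3)=-10: scale R3 → (0, 0, 0, 1, 3/20)
  clear (0,3): R0 −= (1/3)R3 → (1, 0, 0, 0, 7/60)
  clear (1,3): R1 −= (-2/3)R3 → (0, 1, 0, 0, 31/60)
  clear (2,3): R2 −= (2)R3 → (0, 0, 1, 0, -1/20)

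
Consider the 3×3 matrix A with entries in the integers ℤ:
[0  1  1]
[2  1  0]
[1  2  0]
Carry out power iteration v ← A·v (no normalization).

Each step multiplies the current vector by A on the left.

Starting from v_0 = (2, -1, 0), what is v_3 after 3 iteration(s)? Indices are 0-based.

v_0 = (2, -1, 0).
v_1 = A·v_0 = (-1, 3, 0).
v_2 = A·v_1 = (3, 1, 5).
v_3 = A·v_2 = (6, 7, 5).

v_3 = (6, 7, 5)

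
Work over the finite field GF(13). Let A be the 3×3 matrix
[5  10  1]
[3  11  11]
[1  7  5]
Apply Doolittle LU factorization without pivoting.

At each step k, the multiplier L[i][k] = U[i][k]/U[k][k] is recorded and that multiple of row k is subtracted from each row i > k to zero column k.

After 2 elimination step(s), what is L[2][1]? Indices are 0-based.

L[2][1] = 1

Step 1: pivot at (0,0) is 5.
  row1 ← row1 − (11)·row0  ⇒  L[1][0]=11, U row1=(0, 5, 0)
  row2 ← row2 − (8)·row0  ⇒  L[2][0]=8, U row2=(0, 5, 10)
Step 2: pivot at (1,1) is 5.
  row2 ← row2 − (1)·row1  ⇒  L[2][1]=1, U row2=(0, 0, 10)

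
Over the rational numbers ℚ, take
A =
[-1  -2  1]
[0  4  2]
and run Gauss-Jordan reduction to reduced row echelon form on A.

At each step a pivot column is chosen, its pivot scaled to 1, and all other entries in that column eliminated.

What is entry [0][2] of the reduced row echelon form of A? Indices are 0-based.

M[0][2] = -2

pivot(0,0)=-1: scale R0 → (1, 2, -1)
pivot(1,1)=4: scale R1 → (0, 1, 1/2)
  clear (0,1): R0 −= (2)R1 → (1, 0, -2)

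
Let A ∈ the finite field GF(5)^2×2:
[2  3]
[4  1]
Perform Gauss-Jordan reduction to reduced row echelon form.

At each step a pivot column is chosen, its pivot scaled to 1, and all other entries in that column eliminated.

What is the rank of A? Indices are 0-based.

rank = 1

[1] R0 /= 2  ⇒  (1, 4)
     R1 -= 4·R0  ⇒  (0, 0)
column 1 empty below row 1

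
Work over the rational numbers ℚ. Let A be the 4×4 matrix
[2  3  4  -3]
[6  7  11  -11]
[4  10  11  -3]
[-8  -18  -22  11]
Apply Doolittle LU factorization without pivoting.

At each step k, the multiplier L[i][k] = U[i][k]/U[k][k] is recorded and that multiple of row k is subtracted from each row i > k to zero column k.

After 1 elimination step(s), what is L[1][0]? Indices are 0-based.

k=0: U[0][0]=2
  eliminate (1,0): mult=3, new row 1: (0, -2, -1, -2); set L[1][0]=3
  eliminate (2,0): mult=2, new row 2: (0, 4, 3, 3); set L[2][0]=2
  eliminate (3,0): mult=-4, new row 3: (0, -6, -6, -1); set L[3][0]=-4

L[1][0] = 3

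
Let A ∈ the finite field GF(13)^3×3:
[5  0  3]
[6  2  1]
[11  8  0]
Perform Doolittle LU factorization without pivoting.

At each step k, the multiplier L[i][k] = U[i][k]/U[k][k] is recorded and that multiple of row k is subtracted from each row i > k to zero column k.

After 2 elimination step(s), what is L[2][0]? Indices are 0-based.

k=0: U[0][0]=5
  eliminate (1,0): mult=9, new row 1: (0, 2, 0); set L[1][0]=9
  eliminate (2,0): mult=10, new row 2: (0, 8, 9); set L[2][0]=10
k=1: U[1][1]=2
  eliminate (2,1): mult=4, new row 2: (0, 0, 9); set L[2][1]=4

L[2][0] = 10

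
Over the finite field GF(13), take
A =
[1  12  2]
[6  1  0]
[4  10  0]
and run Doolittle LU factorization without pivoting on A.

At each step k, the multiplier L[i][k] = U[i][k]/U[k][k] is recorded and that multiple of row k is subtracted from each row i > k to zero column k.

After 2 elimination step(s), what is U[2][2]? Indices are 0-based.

k=0: U[0][0]=1
  eliminate (1,0): mult=6, new row 1: (0, 7, 1); set L[1][0]=6
  eliminate (2,0): mult=4, new row 2: (0, 1, 5); set L[2][0]=4
k=1: U[1][1]=7
  eliminate (2,1): mult=2, new row 2: (0, 0, 3); set L[2][1]=2

U[2][2] = 3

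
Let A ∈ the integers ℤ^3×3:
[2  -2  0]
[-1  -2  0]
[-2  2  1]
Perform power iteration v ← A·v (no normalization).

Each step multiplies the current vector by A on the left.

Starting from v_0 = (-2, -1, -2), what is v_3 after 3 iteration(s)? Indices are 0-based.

v_0 = (-2, -1, -2).
v_1 = A·v_0 = (-2, 4, 0).
v_2 = A·v_1 = (-12, -6, 12).
v_3 = A·v_2 = (-12, 24, 24).

v_3 = (-12, 24, 24)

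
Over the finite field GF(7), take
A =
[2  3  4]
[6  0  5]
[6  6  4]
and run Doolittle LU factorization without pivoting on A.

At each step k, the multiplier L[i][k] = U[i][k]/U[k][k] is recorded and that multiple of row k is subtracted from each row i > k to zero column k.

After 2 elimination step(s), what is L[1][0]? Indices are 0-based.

L[1][0] = 3

Step 1: pivot at (0,0) is 2.
  row1 ← row1 − (3)·row0  ⇒  L[1][0]=3, U row1=(0, 5, 0)
  row2 ← row2 − (3)·row0  ⇒  L[2][0]=3, U row2=(0, 4, 6)
Step 2: pivot at (1,1) is 5.
  row2 ← row2 − (5)·row1  ⇒  L[2][1]=5, U row2=(0, 0, 6)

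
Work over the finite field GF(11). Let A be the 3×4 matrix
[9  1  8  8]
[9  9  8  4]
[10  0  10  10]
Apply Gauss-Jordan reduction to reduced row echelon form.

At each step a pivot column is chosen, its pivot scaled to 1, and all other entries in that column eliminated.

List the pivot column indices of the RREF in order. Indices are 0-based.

pivot columns: 0, 1, 2

step 1: normalize row 0 (÷9) = (1, 5, 7, 7)
  row 1: subtract 9×row0 = (0, 8, 0, 7)
  row 2: subtract 10×row0 = (0, 5, 6, 6)
step 2: normalize row 1 (÷8) = (0, 1, 0, 5)
  row 0: subtract 5×row1 = (1, 0, 7, 4)
  row 2: subtract 5×row1 = (0, 0, 6, 3)
step 3: normalize row 2 (÷6) = (0, 0, 1, 6)
  row 0: subtract 7×row2 = (1, 0, 0, 6)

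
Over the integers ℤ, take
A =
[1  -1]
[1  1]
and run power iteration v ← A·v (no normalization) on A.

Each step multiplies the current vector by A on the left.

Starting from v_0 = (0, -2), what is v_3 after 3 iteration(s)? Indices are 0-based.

v_3 = (4, 4)

v_0 = (0, -2).
v_1 = A·v_0 = (2, -2).
v_2 = A·v_1 = (4, 0).
v_3 = A·v_2 = (4, 4).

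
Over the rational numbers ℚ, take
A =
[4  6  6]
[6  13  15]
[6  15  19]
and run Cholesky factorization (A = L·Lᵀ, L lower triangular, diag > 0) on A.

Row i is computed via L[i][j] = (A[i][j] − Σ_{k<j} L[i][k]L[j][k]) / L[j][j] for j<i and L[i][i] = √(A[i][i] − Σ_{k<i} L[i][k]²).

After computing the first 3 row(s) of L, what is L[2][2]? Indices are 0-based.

L[2][2] = 1

Step 1: L[0][0] = √(4) = 2.
  L[1][0] = (6) / L[0][0] = 3.
Step 2: L[1][1] = √(4) = 2.
  L[2][0] = (6) / L[0][0] = 3.
  L[2][1] = (6) / L[1][1] = 3.
Step 3: L[2][2] = √(1) = 1.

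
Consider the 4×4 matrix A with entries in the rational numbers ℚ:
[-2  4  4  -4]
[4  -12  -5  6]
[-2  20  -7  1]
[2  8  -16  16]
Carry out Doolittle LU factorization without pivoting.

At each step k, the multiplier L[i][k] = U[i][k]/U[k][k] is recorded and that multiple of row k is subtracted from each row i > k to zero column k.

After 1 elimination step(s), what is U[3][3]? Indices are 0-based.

U[3][3] = 12

Step 1: pivot at (0,0) is -2.
  row1 ← row1 − (-2)·row0  ⇒  L[1][0]=-2, U row1=(0, -4, 3, -2)
  row2 ← row2 − (1)·row0  ⇒  L[2][0]=1, U row2=(0, 16, -11, 5)
  row3 ← row3 − (-1)·row0  ⇒  L[3][0]=-1, U row3=(0, 12, -12, 12)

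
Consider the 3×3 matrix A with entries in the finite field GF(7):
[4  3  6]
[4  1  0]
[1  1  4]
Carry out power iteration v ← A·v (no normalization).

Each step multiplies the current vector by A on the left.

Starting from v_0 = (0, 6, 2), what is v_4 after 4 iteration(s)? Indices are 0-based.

v_4 = (1, 5, 5)

v_0 = (0, 6, 2).
v_1 = A·v_0 = (2, 6, 0).
v_2 = A·v_1 = (5, 0, 1).
v_3 = A·v_2 = (5, 6, 2).
v_4 = A·v_3 = (1, 5, 5).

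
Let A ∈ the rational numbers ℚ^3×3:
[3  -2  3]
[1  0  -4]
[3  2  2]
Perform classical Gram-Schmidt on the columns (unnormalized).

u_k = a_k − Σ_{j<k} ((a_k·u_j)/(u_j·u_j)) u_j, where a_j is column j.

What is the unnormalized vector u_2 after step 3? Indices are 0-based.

u_2 = (29/38, -87/19, 29/38)

Step 1: u_0 = a_0 = (3, 1, 3).
Step 2: u_1 = a_1 − (0)·u_0 = (-2, 0, 2).
Step 3: u_2 = a_2 − (11/19)·u_0 − (-1/4)·u_1 = (29/38, -87/19, 29/38).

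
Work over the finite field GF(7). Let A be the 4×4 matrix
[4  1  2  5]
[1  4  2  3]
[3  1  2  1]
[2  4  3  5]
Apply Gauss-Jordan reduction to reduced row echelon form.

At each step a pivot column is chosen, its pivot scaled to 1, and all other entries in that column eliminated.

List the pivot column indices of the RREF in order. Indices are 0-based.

pivot columns: 0, 1, 2, 3

[1] R0 /= 4  ⇒  (1, 2, 4, 3)
     R1 -= 1·R0  ⇒  (0, 2, 5, 0)
     R2 -= 3·R0  ⇒  (0, 2, 4, 6)
     R3 -= 2·R0  ⇒  (0, 0, 2, 6)
[2] R1 /= 2  ⇒  (0, 1, 6, 0)
     R0 -= 2·R1  ⇒  (1, 0, 6, 3)
     R2 -= 2·R1  ⇒  (0, 0, 6, 6)
[3] R2 /= 6  ⇒  (0, 0, 1, 1)
     R0 -= 6·R2  ⇒  (1, 0, 0, 4)
     R1 -= 6·R2  ⇒  (0, 1, 0, 1)
     R3 -= 2·R2  ⇒  (0, 0, 0, 4)
[4] R3 /= 4  ⇒  (0, 0, 0, 1)
     R0 -= 4·R3  ⇒  (1, 0, 0, 0)
     R1 -= 1·R3  ⇒  (0, 1, 0, 0)
     R2 -= 1·R3  ⇒  (0, 0, 1, 0)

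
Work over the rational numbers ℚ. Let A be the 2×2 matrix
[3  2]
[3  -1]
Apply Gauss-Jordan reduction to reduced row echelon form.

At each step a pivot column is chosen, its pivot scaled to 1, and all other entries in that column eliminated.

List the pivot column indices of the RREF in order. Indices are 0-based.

step 1: normalize row 0 (÷3) = (1, 2/3)
  row 1: subtract 3×row0 = (0, -3)
step 2: normalize row 1 (÷-3) = (0, 1)
  row 0: subtract 2/3×row1 = (1, 0)

pivot columns: 0, 1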